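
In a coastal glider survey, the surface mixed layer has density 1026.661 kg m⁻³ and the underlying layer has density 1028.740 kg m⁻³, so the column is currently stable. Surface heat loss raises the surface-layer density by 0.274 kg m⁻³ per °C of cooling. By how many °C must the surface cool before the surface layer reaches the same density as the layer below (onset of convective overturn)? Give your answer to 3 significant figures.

7.59 °C

Density deficit of the surface layer: 1028.740 − 1026.661 = 2.079 kg m⁻³.
Required change = 2.079 / 0.274 = 7.59 °C.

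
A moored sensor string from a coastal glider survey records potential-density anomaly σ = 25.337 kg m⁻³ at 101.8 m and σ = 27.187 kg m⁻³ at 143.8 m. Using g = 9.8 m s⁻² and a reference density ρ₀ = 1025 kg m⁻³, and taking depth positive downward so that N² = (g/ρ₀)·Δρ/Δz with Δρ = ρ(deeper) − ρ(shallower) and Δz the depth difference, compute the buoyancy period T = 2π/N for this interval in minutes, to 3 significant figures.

Δρ = 1027.187 − 1025.337 = 1.850 kg m⁻³ over Δz = 143.8 − 101.8 = 42 m.
N² = (9.8/1025) × (1.850/42) = 4.2114 × 10⁻⁴ s⁻².
N = √(4.2114 × 10⁻⁴) = 0.020522 rad s⁻¹, so T = 2π/N = 306.17 s = 5.1028 min ≈ 5.10 min.

5.10 min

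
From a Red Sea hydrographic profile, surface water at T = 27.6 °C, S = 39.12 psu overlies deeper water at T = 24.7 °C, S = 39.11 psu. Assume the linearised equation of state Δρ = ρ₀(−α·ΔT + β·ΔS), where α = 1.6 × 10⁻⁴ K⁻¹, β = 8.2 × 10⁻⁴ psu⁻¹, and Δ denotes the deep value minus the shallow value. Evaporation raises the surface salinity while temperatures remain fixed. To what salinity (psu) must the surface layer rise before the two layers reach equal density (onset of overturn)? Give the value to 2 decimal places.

Neutral buoyancy requires −α(T_deep − T_surf) + β(S_deep − S_surf′) = 0.
S_surf′ = S_deep − (α/β)·ΔT = 39.11 − (1.6 × 10⁻⁴/8.2 × 10⁻⁴)·(-2.9) = 39.6759 psu.
Increase required: 39.6759 − 39.12 = 0.5559 psu.

39.68 psu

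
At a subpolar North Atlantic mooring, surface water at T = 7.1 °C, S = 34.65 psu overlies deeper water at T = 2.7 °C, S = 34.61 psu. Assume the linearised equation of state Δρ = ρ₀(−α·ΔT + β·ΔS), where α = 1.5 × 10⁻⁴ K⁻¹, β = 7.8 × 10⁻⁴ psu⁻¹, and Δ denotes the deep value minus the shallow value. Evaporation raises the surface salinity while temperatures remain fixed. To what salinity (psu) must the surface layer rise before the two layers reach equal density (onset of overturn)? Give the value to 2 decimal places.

Neutral buoyancy requires −α(T_deep − T_surf) + β(S_deep − S_surf′) = 0.
S_surf′ = S_deep − (α/β)·ΔT = 34.61 − (1.5 × 10⁻⁴/7.8 × 10⁻⁴)·(-4.4) = 35.4562 psu.
Increase required: 35.4562 − 34.65 = 0.8062 psu.

35.46 psu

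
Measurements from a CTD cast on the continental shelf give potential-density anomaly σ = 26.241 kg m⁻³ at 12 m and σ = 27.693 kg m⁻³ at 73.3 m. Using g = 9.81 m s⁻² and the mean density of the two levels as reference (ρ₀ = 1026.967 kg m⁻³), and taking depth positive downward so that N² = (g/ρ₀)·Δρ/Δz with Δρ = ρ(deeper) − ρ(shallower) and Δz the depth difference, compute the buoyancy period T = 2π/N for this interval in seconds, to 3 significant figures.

418 s

Δρ = 1027.693 − 1026.241 = 1.452 kg m⁻³ over Δz = 73.3 − 12 = 61.3 m.
N² = (9.81/1026.967) × (1.452/61.3) = 2.2627 × 10⁻⁴ s⁻².
N = √(2.2627 × 10⁻⁴) = 0.015042 rad s⁻¹, so T = 2π/N = 417.71 s ≈ 418 s.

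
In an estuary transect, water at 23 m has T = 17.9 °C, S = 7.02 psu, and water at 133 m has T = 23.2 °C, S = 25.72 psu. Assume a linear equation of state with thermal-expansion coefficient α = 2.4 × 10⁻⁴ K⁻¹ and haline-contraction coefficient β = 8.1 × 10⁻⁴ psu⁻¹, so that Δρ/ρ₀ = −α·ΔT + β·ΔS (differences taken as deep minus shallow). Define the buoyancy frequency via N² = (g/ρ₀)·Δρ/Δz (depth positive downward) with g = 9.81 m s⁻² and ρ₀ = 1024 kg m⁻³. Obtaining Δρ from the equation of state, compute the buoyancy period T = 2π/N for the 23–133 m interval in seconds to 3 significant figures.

ΔT = +5.3 K, ΔS = +18.70 psu (deep − shallow).
Δρ/ρ₀ = −αΔT + βΔS = -1.272 × 10⁻³ + 0.015147 = 0.013875, so Δρ ≈ 14.21 kg m⁻³.
N² = (g/ρ₀)·Δρ/Δz = g·(Δρ/ρ₀)/Δz = 9.81 × 0.013875 / 110 = 1.2374 × 10⁻³ s⁻².
N = √(1.2374 × 10⁻³) = 0.035177 rad s⁻¹ → T = 2π/N = 178.62 s ≈ 179 s.

179 s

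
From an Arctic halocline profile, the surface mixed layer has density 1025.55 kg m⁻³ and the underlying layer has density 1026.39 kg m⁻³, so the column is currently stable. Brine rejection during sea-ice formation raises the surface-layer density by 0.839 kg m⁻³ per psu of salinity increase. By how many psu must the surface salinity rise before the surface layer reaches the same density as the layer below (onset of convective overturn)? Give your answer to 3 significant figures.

1.00 psu

Density deficit of the surface layer: 1026.39 − 1025.55 = 0.84 kg m⁻³.
Required change = 0.84 / 0.839 = 1.00 psu.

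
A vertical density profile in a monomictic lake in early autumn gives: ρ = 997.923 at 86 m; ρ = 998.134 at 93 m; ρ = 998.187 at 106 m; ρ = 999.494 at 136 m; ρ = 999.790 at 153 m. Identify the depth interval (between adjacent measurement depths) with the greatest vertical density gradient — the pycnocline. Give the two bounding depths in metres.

Compute the density gradient over each adjacent pair:
  86–93 m: Δρ/Δz = 0.211/7 = 0.030 kg m⁻⁴
  93–106 m: Δρ/Δz = 0.053/13 = 4.1 × 10⁻³ kg m⁻⁴
  106–136 m: Δρ/Δz = 1.307/30 = 0.044 kg m⁻⁴
  136–153 m: Δρ/Δz = 0.296/17 = 0.017 kg m⁻⁴
The largest gradient is in the 106–136 m interval — the pycnocline.

106–136 m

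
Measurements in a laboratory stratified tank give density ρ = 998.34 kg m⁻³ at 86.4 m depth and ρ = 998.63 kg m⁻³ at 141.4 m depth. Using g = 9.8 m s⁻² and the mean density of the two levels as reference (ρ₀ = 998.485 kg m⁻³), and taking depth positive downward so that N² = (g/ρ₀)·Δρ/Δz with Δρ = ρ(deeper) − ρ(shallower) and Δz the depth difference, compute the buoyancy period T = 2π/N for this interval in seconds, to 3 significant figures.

Δρ = 998.63 − 998.34 = 0.29 kg m⁻³ over Δz = 141.4 − 86.4 = 55 m.
N² = (9.8/998.485) × (0.29/55) = 5.1751 × 10⁻⁵ s⁻².
N = √(5.1751 × 10⁻⁵) = 7.1938 × 10⁻³ rad s⁻¹, so T = 2π/N = 873.42 s ≈ 873 s.

873 s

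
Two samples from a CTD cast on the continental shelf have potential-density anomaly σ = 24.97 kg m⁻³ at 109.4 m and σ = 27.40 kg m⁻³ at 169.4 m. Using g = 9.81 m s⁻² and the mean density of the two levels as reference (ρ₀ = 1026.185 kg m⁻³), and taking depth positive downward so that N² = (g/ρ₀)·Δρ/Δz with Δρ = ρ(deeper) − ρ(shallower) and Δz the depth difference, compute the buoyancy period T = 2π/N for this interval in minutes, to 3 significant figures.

Δρ = 1027.40 − 1024.97 = 2.43 kg m⁻³ over Δz = 169.4 − 109.4 = 60 m.
N² = (9.81/1026.185) × (2.43/60) = 3.8717 × 10⁻⁴ s⁻².
N = √(3.8717 × 10⁻⁴) = 0.019677 rad s⁻¹, so T = 2π/N = 319.32 s = 5.3220 min ≈ 5.32 min.

5.32 min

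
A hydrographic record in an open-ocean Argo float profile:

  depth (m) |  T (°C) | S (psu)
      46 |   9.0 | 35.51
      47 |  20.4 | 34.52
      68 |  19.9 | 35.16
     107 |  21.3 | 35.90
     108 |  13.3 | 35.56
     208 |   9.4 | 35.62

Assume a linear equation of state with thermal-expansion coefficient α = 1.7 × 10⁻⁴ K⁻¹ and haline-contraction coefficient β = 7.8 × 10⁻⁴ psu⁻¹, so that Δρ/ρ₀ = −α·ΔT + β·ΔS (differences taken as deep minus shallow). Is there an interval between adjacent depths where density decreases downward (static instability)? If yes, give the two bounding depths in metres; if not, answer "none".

Evaluate Δρ/ρ₀ = −αΔT + βΔS across each adjacent pair:
  46–47 m: −αΔT+βΔS = −(1.7 × 10⁻⁴)(+11.4)+(7.8 × 10⁻⁴)(-0.99) = -2.7 × 10⁻³ → UNSTABLE
  47–68 m: −αΔT+βΔS = −(1.7 × 10⁻⁴)(-0.5)+(7.8 × 10⁻⁴)(+0.64) = 5.8 × 10⁻⁴ → stable
  68–107 m: −αΔT+βΔS = −(1.7 × 10⁻⁴)(+1.4)+(7.8 × 10⁻⁴)(+0.74) = 3.4 × 10⁻⁴ → stable
  107–108 m: −αΔT+βΔS = −(1.7 × 10⁻⁴)(-8.0)+(7.8 × 10⁻⁴)(-0.34) = 1.1 × 10⁻³ → stable
  108–208 m: −αΔT+βΔS = −(1.7 × 10⁻⁴)(-3.9)+(7.8 × 10⁻⁴)(+0.06) = 7.1 × 10⁻⁴ → stable
The 46–47 m interval has Δρ < 0: lighter water underlies denser water.

46–47 m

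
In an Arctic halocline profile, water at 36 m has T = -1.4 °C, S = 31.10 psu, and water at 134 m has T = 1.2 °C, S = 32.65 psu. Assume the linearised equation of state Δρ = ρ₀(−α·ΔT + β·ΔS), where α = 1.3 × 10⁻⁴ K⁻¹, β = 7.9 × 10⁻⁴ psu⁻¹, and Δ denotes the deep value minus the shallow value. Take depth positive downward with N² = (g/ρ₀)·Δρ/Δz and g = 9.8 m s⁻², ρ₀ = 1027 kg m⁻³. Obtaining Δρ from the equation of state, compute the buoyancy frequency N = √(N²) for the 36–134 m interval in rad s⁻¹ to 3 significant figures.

9.42 × 10⁻³ rad s⁻¹

ΔT = +2.6 K, ΔS = +1.55 psu (deep − shallow).
Δρ/ρ₀ = −αΔT + βΔS = -3.38 × 10⁻⁴ + 1.2245 × 10⁻³ = 8.865 × 10⁻⁴, so Δρ ≈ 0.9104 kg m⁻³.
N² = (g/ρ₀)·Δρ/Δz = g·(Δρ/ρ₀)/Δz = 9.8 × 8.865 × 10⁻⁴ / 98 = 8.8650 × 10⁻⁵ s⁻².
N = √(8.8650 × 10⁻⁵) = 9.4154 × 10⁻³ rad s⁻¹ ≈ 9.42 × 10⁻³ rad s⁻¹.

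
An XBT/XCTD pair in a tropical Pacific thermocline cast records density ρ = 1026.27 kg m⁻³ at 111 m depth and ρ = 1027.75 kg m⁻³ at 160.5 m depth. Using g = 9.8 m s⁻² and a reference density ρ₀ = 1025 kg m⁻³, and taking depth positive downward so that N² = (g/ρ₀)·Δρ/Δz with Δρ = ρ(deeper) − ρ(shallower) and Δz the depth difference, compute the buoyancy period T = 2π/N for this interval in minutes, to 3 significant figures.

Δρ = 1027.75 − 1026.27 = 1.48 kg m⁻³ over Δz = 160.5 − 111 = 49.5 m.
N² = (9.8/1025) × (1.48/49.5) = 2.8586 × 10⁻⁴ s⁻².
N = √(2.8586 × 10⁻⁴) = 0.016907 rad s⁻¹, so T = 2π/N = 371.63 s = 6.1938 min ≈ 6.19 min.

6.19 min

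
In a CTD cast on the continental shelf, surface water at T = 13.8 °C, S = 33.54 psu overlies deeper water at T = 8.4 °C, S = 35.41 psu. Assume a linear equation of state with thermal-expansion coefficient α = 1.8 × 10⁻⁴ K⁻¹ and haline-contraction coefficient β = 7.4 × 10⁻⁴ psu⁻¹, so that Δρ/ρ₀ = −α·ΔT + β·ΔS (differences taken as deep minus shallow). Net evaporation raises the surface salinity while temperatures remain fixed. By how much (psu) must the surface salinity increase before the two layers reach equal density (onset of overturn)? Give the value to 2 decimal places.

Neutral buoyancy requires −α(T_deep − T_surf) + β(S_deep − S_surf′) = 0.
S_surf′ = S_deep − (α/β)·ΔT = 35.41 − (1.8 × 10⁻⁴/7.4 × 10⁻⁴)·(-5.4) = 36.7235 psu.
Increase required: 36.7235 − 33.54 = 3.1835 psu.

3.18 psu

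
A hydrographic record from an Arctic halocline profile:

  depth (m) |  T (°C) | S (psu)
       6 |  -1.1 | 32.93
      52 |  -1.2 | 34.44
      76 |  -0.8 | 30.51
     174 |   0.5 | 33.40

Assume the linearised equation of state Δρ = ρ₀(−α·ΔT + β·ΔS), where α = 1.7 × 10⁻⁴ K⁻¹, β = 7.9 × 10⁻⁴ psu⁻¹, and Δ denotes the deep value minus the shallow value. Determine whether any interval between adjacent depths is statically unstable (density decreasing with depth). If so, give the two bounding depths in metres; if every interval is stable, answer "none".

52–76 m

Evaluate Δρ/ρ₀ = −αΔT + βΔS across each adjacent pair:
  6–52 m: −αΔT+βΔS = −(1.7 × 10⁻⁴)(-0.1)+(7.9 × 10⁻⁴)(+1.51) = 1.2 × 10⁻³ → stable
  52–76 m: −αΔT+βΔS = −(1.7 × 10⁻⁴)(+0.4)+(7.9 × 10⁻⁴)(-3.93) = -3.2 × 10⁻³ → UNSTABLE
  76–174 m: −αΔT+βΔS = −(1.7 × 10⁻⁴)(+1.3)+(7.9 × 10⁻⁴)(+2.89) = 2.1 × 10⁻³ → stable
The 52–76 m interval has Δρ < 0: lighter water underlies denser water.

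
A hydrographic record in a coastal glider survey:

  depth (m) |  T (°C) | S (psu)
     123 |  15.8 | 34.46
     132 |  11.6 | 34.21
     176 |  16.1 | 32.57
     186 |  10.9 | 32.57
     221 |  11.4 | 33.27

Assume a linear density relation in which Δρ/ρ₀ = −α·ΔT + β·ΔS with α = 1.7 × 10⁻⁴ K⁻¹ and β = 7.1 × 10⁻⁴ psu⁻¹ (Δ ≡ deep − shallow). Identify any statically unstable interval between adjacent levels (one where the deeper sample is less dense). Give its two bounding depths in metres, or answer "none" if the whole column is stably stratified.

132–176 m

Evaluate Δρ/ρ₀ = −αΔT + βΔS across each adjacent pair:
  123–132 m: −αΔT+βΔS = −(1.7 × 10⁻⁴)(-4.2)+(7.1 × 10⁻⁴)(-0.25) = 5.4 × 10⁻⁴ → stable
  132–176 m: −αΔT+βΔS = −(1.7 × 10⁻⁴)(+4.5)+(7.1 × 10⁻⁴)(-1.64) = -1.9 × 10⁻³ → UNSTABLE
  176–186 m: −αΔT+βΔS = −(1.7 × 10⁻⁴)(-5.2)+(7.1 × 10⁻⁴)(+0.00) = 8.8 × 10⁻⁴ → stable
  186–221 m: −αΔT+βΔS = −(1.7 × 10⁻⁴)(+0.5)+(7.1 × 10⁻⁴)(+0.70) = 4.1 × 10⁻⁴ → stable
The 132–176 m interval has Δρ < 0: lighter water underlies denser water.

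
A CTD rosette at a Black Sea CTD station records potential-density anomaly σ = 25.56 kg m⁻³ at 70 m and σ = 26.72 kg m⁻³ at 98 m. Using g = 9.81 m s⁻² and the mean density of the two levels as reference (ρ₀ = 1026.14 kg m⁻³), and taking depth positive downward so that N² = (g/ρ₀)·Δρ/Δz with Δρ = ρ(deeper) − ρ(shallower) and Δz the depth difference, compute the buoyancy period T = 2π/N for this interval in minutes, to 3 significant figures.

Δρ = 1026.72 − 1025.56 = 1.16 kg m⁻³ over Δz = 98 − 70 = 28 m.
N² = (9.81/1026.14) × (1.16/28) = 3.9606 × 10⁻⁴ s⁻².
N = √(3.9606 × 10⁻⁴) = 0.019901 rad s⁻¹, so T = 2π/N = 315.72 s = 5.2620 min ≈ 5.26 min.

5.26 min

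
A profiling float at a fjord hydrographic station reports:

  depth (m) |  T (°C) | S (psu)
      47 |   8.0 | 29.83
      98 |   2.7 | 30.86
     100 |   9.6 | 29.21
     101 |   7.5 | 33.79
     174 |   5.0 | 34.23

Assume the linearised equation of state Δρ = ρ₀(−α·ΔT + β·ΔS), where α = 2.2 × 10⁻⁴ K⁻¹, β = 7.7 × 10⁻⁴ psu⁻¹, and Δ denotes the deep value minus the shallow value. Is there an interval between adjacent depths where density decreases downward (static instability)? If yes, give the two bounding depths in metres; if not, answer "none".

98–100 m

Evaluate Δρ/ρ₀ = −αΔT + βΔS across each adjacent pair:
  47–98 m: −αΔT+βΔS = −(2.2 × 10⁻⁴)(-5.3)+(7.7 × 10⁻⁴)(+1.03) = 2.0 × 10⁻³ → stable
  98–100 m: −αΔT+βΔS = −(2.2 × 10⁻⁴)(+6.9)+(7.7 × 10⁻⁴)(-1.65) = -2.8 × 10⁻³ → UNSTABLE
  100–101 m: −αΔT+βΔS = −(2.2 × 10⁻⁴)(-2.1)+(7.7 × 10⁻⁴)(+4.58) = 4.0 × 10⁻³ → stable
  101–174 m: −αΔT+βΔS = −(2.2 × 10⁻⁴)(-2.5)+(7.7 × 10⁻⁴)(+0.44) = 8.9 × 10⁻⁴ → stable
The 98–100 m interval has Δρ < 0: lighter water underlies denser water.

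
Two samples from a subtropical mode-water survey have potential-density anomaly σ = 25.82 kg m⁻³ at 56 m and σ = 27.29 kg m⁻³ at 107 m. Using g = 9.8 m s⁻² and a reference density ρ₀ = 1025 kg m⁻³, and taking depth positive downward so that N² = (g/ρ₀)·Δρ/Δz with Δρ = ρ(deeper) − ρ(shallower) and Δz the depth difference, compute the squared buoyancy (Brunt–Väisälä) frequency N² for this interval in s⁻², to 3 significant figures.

Δρ = 1027.29 − 1025.82 = 1.47 kg m⁻³ over Δz = 107 − 56 = 51 m.
N² = (9.8/1025) × (1.47/51) = 2.7558 × 10⁻⁴ s⁻² ≈ 2.76 × 10⁻⁴ s⁻².

2.76 × 10⁻⁴ s⁻²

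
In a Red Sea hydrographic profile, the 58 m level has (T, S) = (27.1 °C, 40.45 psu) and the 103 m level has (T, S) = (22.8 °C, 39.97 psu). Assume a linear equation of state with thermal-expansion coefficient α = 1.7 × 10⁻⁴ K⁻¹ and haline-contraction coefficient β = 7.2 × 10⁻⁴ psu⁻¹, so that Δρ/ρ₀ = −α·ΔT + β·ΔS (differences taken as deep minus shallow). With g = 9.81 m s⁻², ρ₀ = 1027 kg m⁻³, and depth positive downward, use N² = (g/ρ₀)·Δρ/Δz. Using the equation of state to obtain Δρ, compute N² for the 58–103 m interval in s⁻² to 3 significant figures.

ΔT = -4.3 K, ΔS = -0.48 psu (deep − shallow).
Δρ/ρ₀ = −αΔT + βΔS = 7.31 × 10⁻⁴ − 3.456 × 10⁻⁴ = 3.854 × 10⁻⁴, so Δρ ≈ 0.3958 kg m⁻³.
N² = (g/ρ₀)·Δρ/Δz = g·(Δρ/ρ₀)/Δz = 9.81 × 3.854 × 10⁻⁴ / 45 = 8.4017 × 10⁻⁵ s⁻² ≈ 8.40 × 10⁻⁵ s⁻².

8.40 × 10⁻⁵ s⁻²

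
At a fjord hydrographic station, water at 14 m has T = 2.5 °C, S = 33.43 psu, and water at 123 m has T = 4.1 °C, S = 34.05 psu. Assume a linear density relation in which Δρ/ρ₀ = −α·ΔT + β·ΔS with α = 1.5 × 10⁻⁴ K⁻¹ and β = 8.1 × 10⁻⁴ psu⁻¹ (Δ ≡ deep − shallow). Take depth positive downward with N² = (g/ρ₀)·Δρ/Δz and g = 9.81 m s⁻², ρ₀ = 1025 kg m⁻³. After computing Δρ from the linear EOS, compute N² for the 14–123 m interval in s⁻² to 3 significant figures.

2.36 × 10⁻⁵ s⁻²

ΔT = +1.6 K, ΔS = +0.62 psu (deep − shallow).
Δρ/ρ₀ = −αΔT + βΔS = -2.40 × 10⁻⁴ + 5.022 × 10⁻⁴ = 2.622 × 10⁻⁴, so Δρ ≈ 0.2688 kg m⁻³.
N² = (g/ρ₀)·Δρ/Δz = g·(Δρ/ρ₀)/Δz = 9.81 × 2.622 × 10⁻⁴ / 109 = 2.3598 × 10⁻⁵ s⁻² ≈ 2.36 × 10⁻⁵ s⁻².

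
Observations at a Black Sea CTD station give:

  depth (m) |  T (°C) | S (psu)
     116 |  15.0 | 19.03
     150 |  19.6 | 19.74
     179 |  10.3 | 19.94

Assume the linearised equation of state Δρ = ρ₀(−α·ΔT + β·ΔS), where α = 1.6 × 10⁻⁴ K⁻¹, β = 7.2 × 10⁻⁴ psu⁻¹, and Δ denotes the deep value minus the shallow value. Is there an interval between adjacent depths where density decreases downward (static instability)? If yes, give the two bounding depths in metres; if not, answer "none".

Evaluate Δρ/ρ₀ = −αΔT + βΔS across each adjacent pair:
  116–150 m: −αΔT+βΔS = −(1.6 × 10⁻⁴)(+4.6)+(7.2 × 10⁻⁴)(+0.71) = -2.2 × 10⁻⁴ → UNSTABLE
  150–179 m: −αΔT+βΔS = −(1.6 × 10⁻⁴)(-9.3)+(7.2 × 10⁻⁴)(+0.20) = 1.6 × 10⁻³ → stable
The 116–150 m interval has Δρ < 0: lighter water underlies denser water.

116–150 m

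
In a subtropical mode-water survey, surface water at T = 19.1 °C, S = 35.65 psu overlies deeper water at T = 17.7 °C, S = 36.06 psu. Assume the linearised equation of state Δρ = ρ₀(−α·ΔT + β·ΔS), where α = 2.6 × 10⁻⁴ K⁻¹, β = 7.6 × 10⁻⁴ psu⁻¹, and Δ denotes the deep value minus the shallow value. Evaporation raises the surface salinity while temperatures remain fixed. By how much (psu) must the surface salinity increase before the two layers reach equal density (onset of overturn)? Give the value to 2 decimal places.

0.89 psu

Neutral buoyancy requires −α(T_deep − T_surf) + β(S_deep − S_surf′) = 0.
S_surf′ = S_deep − (α/β)·ΔT = 36.06 − (2.6 × 10⁻⁴/7.6 × 10⁻⁴)·(-1.4) = 36.5389 psu.
Increase required: 36.5389 − 35.65 = 0.8889 psu.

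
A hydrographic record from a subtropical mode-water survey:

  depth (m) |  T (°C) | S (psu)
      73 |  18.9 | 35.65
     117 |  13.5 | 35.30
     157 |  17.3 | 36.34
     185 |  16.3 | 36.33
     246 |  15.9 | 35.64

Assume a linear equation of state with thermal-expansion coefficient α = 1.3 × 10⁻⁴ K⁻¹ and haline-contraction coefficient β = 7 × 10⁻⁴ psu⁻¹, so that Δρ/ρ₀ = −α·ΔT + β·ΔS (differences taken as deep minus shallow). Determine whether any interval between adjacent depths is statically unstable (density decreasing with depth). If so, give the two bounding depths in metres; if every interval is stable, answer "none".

185–246 m

Evaluate Δρ/ρ₀ = −αΔT + βΔS across each adjacent pair:
  73–117 m: −αΔT+βΔS = −(1.3 × 10⁻⁴)(-5.4)+(7 × 10⁻⁴)(-0.35) = 4.6 × 10⁻⁴ → stable
  117–157 m: −αΔT+βΔS = −(1.3 × 10⁻⁴)(+3.8)+(7 × 10⁻⁴)(+1.04) = 2.3 × 10⁻⁴ → stable
  157–185 m: −αΔT+βΔS = −(1.3 × 10⁻⁴)(-1.0)+(7 × 10⁻⁴)(-0.01) = 1.2 × 10⁻⁴ → stable
  185–246 m: −αΔT+βΔS = −(1.3 × 10⁻⁴)(-0.4)+(7 × 10⁻⁴)(-0.69) = -4.3 × 10⁻⁴ → UNSTABLE
The 185–246 m interval has Δρ < 0: lighter water underlies denser water.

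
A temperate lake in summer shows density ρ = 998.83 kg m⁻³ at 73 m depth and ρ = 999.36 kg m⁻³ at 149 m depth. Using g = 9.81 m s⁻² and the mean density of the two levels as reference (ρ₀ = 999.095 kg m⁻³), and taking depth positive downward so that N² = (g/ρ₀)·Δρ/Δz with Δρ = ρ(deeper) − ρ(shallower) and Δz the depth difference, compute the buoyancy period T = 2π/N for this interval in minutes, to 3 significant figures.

Δρ = 999.36 − 998.83 = 0.53 kg m⁻³ over Δz = 149 − 73 = 76 m.
N² = (9.81/999.095) × (0.53/76) = 6.8474 × 10⁻⁵ s⁻².
N = √(6.8474 × 10⁻⁵) = 8.2749 × 10⁻³ rad s⁻¹, so T = 2π/N = 759.31 s = 12.655 min ≈ 12.7 min.

12.7 min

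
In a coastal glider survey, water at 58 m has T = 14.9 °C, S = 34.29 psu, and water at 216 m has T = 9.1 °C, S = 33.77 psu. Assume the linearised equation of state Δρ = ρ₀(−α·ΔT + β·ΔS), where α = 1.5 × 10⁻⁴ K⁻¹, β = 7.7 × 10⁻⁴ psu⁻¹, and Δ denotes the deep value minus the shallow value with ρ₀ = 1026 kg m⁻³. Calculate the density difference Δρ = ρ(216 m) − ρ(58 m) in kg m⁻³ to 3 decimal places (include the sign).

ΔT = -5.8 K, ΔS = -0.52 psu (deep − shallow).
Δρ/ρ₀ = −(1.5 × 10⁻⁴)(-5.8) + (7.7 × 10⁻⁴)(-0.52) = 4.696 × 10⁻⁴.
Δρ = 1026 × (4.696 × 10⁻⁴) = +0.482 kg m⁻³.
Positive Δρ: denser below, stable.

+0.482 kg m⁻³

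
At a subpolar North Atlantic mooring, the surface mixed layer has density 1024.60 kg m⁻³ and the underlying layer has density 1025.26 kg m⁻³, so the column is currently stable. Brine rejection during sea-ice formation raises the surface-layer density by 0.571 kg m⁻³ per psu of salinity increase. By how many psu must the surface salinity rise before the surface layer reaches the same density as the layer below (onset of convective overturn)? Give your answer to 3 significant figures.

1.16 psu

Density deficit of the surface layer: 1025.26 − 1024.60 = 0.66 kg m⁻³.
Required change = 0.66 / 0.571 = 1.16 psu.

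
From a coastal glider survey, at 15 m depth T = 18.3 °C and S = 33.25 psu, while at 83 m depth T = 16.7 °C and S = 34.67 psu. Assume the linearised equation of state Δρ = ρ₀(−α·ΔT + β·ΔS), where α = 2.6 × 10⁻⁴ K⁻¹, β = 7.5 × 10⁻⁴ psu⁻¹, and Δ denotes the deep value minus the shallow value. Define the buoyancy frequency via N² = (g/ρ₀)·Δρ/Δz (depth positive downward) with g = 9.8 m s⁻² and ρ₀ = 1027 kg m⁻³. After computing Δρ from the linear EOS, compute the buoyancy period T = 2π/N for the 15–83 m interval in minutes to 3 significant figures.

7.17 min

ΔT = -1.6 K, ΔS = +1.42 psu (deep − shallow).
Δρ/ρ₀ = −αΔT + βΔS = 4.16 × 10⁻⁴ + 1.065 × 10⁻³ = 1.481 × 10⁻³, so Δρ ≈ 1.521 kg m⁻³.
N² = (g/ρ₀)·Δρ/Δz = g·(Δρ/ρ₀)/Δz = 9.8 × 1.481 × 10⁻³ / 68 = 2.1344 × 10⁻⁴ s⁻².
N = √(2.1344 × 10⁻⁴) = 0.014610 rad s⁻¹ → T = 2π/N = 430.06 s = 7.1677 min ≈ 7.17 min.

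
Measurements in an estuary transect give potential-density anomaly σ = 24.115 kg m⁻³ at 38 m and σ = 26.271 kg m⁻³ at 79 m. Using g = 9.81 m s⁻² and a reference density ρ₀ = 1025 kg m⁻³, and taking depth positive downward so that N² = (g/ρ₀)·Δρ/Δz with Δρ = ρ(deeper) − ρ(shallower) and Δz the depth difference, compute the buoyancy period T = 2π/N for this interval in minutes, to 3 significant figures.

Δρ = 1026.271 − 1024.115 = 2.156 kg m⁻³ over Δz = 79 − 38 = 41 m.
N² = (9.81/1025) × (2.156/41) = 5.0328 × 10⁻⁴ s⁻².
N = √(5.0328 × 10⁻⁴) = 0.022434 rad s⁻¹, so T = 2π/N = 280.07 s = 4.6678 min ≈ 4.67 min.

4.67 min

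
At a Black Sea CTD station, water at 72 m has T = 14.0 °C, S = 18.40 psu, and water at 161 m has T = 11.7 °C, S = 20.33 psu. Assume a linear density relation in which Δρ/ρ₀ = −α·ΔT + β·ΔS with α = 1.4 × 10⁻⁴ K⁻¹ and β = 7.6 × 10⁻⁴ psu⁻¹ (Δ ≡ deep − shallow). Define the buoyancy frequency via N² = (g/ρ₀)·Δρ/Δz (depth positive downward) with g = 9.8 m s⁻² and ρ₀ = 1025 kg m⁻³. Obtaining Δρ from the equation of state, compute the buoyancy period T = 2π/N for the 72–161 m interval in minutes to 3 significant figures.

ΔT = -2.3 K, ΔS = +1.93 psu (deep − shallow).
Δρ/ρ₀ = −αΔT + βΔS = 3.22 × 10⁻⁴ + 1.4668 × 10⁻³ = 1.7888 × 10⁻³, so Δρ ≈ 1.834 kg m⁻³.
N² = (g/ρ₀)·Δρ/Δz = g·(Δρ/ρ₀)/Δz = 9.8 × 1.7888 × 10⁻³ / 89 = 1.9697 × 10⁻⁴ s⁻².
N = √(1.9697 × 10⁻⁴) = 0.014035 rad s⁻¹ → T = 2π/N = 447.68 s = 7.4613 min ≈ 7.46 min.

7.46 min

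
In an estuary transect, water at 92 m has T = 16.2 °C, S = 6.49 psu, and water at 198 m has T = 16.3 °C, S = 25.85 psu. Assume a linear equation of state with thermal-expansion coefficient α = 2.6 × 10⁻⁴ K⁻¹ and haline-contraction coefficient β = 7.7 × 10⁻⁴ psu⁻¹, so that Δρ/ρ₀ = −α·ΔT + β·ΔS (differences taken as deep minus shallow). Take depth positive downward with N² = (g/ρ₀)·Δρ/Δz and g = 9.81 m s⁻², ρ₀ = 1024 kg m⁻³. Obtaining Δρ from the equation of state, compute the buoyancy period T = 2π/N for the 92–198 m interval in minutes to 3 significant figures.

ΔT = +0.1 K, ΔS = +19.36 psu (deep − shallow).
Δρ/ρ₀ = −αΔT + βΔS = -2.60 × 10⁻⁵ + 0.0149072 = 0.0148812, so Δρ ≈ 15.24 kg m⁻³.
N² = (g/ρ₀)·Δρ/Δz = g·(Δρ/ρ₀)/Δz = 9.81 × 0.0148812 / 106 = 1.3772 × 10⁻³ s⁻².
N = √(1.3772 × 10⁻³) = 0.037111 rad s⁻¹ → T = 2π/N = 169.31 s = 2.8218 min ≈ 2.82 min.

2.82 min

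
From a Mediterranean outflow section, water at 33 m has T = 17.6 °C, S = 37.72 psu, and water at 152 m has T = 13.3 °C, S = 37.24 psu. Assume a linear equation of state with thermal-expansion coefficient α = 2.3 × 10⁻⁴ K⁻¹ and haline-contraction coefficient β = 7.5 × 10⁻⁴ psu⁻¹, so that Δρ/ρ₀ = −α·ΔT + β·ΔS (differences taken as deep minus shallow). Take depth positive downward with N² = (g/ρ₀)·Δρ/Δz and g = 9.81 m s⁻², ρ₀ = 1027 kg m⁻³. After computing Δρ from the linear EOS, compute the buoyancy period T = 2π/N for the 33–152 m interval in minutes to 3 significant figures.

14.5 min

ΔT = -4.3 K, ΔS = -0.48 psu (deep − shallow).
Δρ/ρ₀ = −αΔT + βΔS = 9.89 × 10⁻⁴ − 3.60 × 10⁻⁴ = 6.29 × 10⁻⁴, so Δρ ≈ 0.6460 kg m⁻³.
N² = (g/ρ₀)·Δρ/Δz = g·(Δρ/ρ₀)/Δz = 9.81 × 6.29 × 10⁻⁴ / 119 = 5.1853 × 10⁻⁵ s⁻².
N = √(5.1853 × 10⁻⁵) = 7.2009 × 10⁻³ rad s⁻¹ → T = 2π/N = 872.56 s = 14.543 min ≈ 14.5 min.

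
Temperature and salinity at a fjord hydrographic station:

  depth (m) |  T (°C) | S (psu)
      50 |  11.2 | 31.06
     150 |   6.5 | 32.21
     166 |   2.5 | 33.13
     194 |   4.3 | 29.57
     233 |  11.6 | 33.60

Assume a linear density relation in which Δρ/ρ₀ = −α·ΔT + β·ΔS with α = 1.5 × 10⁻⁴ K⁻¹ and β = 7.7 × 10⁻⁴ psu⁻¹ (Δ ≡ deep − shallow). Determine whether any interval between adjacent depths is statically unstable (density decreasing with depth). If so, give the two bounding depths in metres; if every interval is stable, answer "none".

166–194 m

Evaluate Δρ/ρ₀ = −αΔT + βΔS across each adjacent pair:
  50–150 m: −αΔT+βΔS = −(1.5 × 10⁻⁴)(-4.7)+(7.7 × 10⁻⁴)(+1.15) = 1.6 × 10⁻³ → stable
  150–166 m: −αΔT+βΔS = −(1.5 × 10⁻⁴)(-4.0)+(7.7 × 10⁻⁴)(+0.92) = 1.3 × 10⁻³ → stable
  166–194 m: −αΔT+βΔS = −(1.5 × 10⁻⁴)(+1.8)+(7.7 × 10⁻⁴)(-3.56) = -3.0 × 10⁻³ → UNSTABLE
  194–233 m: −αΔT+βΔS = −(1.5 × 10⁻⁴)(+7.3)+(7.7 × 10⁻⁴)(+4.03) = 2.0 × 10⁻³ → stable
The 166–194 m interval has Δρ < 0: lighter water underlies denser water.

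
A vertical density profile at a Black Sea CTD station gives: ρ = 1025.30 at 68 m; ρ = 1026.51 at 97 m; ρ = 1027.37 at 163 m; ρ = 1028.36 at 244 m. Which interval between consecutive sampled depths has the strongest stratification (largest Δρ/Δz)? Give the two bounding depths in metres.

68–97 m

Compute the density gradient over each adjacent pair:
  68–97 m: Δρ/Δz = 1.21/29 = 0.042 kg m⁻⁴
  97–163 m: Δρ/Δz = 0.86/66 = 0.013 kg m⁻⁴
  163–244 m: Δρ/Δz = 0.99/81 = 0.012 kg m⁻⁴
The largest gradient is in the 68–97 m interval — the pycnocline.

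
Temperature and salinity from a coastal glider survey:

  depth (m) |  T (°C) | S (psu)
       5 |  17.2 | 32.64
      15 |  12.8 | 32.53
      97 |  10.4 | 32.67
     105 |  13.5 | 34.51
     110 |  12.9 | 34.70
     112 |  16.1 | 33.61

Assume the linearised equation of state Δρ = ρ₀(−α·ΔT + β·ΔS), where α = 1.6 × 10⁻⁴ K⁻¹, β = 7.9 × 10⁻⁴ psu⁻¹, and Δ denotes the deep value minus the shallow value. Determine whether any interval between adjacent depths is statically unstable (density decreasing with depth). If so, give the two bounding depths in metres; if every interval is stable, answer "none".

110–112 m

Evaluate Δρ/ρ₀ = −αΔT + βΔS across each adjacent pair:
  5–15 m: −αΔT+βΔS = −(1.6 × 10⁻⁴)(-4.4)+(7.9 × 10⁻⁴)(-0.11) = 6.2 × 10⁻⁴ → stable
  15–97 m: −αΔT+βΔS = −(1.6 × 10⁻⁴)(-2.4)+(7.9 × 10⁻⁴)(+0.14) = 4.9 × 10⁻⁴ → stable
  97–105 m: −αΔT+βΔS = −(1.6 × 10⁻⁴)(+3.1)+(7.9 × 10⁻⁴)(+1.84) = 9.6 × 10⁻⁴ → stable
  105–110 m: −αΔT+βΔS = −(1.6 × 10⁻⁴)(-0.6)+(7.9 × 10⁻⁴)(+0.19) = 2.5 × 10⁻⁴ → stable
  110–112 m: −αΔT+βΔS = −(1.6 × 10⁻⁴)(+3.2)+(7.9 × 10⁻⁴)(-1.09) = -1.4 × 10⁻³ → UNSTABLE
The 110–112 m interval has Δρ < 0: lighter water underlies denser water.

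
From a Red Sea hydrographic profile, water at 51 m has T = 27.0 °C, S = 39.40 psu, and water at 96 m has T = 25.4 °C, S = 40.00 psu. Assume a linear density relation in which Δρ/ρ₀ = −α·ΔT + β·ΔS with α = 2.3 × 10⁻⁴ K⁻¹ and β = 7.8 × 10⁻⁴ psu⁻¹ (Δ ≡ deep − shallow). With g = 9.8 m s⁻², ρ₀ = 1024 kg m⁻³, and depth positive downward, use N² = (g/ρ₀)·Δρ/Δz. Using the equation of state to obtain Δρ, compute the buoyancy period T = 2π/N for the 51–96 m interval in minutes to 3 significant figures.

ΔT = -1.6 K, ΔS = +0.60 psu (deep − shallow).
Δρ/ρ₀ = −αΔT + βΔS = 3.68 × 10⁻⁴ + 4.68 × 10⁻⁴ = 8.36 × 10⁻⁴, so Δρ ≈ 0.8561 kg m⁻³.
N² = (g/ρ₀)·Δρ/Δz = g·(Δρ/ρ₀)/Δz = 9.8 × 8.36 × 10⁻⁴ / 45 = 1.8206 × 10⁻⁴ s⁻².
N = √(1.8206 × 10⁻⁴) = 0.013493 rad s⁻¹ → T = 2π/N = 465.66 s = 7.7610 min ≈ 7.76 min.

7.76 min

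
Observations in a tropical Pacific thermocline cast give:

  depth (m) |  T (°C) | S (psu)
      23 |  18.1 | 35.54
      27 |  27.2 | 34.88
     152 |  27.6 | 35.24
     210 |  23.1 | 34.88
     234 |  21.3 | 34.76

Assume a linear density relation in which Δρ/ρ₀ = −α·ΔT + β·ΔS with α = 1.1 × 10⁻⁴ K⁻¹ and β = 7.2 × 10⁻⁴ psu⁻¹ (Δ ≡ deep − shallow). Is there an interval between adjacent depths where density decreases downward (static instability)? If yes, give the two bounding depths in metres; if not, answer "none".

23–27 m

Evaluate Δρ/ρ₀ = −αΔT + βΔS across each adjacent pair:
  23–27 m: −αΔT+βΔS = −(1.1 × 10⁻⁴)(+9.1)+(7.2 × 10⁻⁴)(-0.66) = -1.5 × 10⁻³ → UNSTABLE
  27–152 m: −αΔT+βΔS = −(1.1 × 10⁻⁴)(+0.4)+(7.2 × 10⁻⁴)(+0.36) = 2.2 × 10⁻⁴ → stable
  152–210 m: −αΔT+βΔS = −(1.1 × 10⁻⁴)(-4.5)+(7.2 × 10⁻⁴)(-0.36) = 2.4 × 10⁻⁴ → stable
  210–234 m: −αΔT+βΔS = −(1.1 × 10⁻⁴)(-1.8)+(7.2 × 10⁻⁴)(-0.12) = 1.1 × 10⁻⁴ → stable
The 23–27 m interval has Δρ < 0: lighter water underlies denser water.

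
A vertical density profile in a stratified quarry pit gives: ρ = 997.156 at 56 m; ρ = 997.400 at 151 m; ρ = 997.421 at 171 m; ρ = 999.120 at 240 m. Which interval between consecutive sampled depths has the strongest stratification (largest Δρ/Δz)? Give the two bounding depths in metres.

Compute the density gradient over each adjacent pair:
  56–151 m: Δρ/Δz = 0.244/95 = 2.6 × 10⁻³ kg m⁻⁴
  151–171 m: Δρ/Δz = 0.021/20 = 1.1 × 10⁻³ kg m⁻⁴
  171–240 m: Δρ/Δz = 1.699/69 = 0.025 kg m⁻⁴
The largest gradient is in the 171–240 m interval — the pycnocline.

171–240 m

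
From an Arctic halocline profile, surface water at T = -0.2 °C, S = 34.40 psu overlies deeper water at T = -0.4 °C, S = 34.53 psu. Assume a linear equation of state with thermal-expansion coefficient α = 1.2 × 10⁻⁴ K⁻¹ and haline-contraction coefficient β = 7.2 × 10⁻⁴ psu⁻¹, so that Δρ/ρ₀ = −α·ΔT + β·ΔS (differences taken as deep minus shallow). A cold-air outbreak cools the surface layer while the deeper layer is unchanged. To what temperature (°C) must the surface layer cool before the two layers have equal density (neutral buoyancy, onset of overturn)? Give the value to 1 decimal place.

-1.2 °C

Neutral buoyancy requires Δρ = 0, i.e. −α(T_deep − T_surf′) + β(S_deep − S_surf) = 0.
T_surf′ = T_deep − (β/α)·ΔS = -0.4 − (7.2 × 10⁻⁴/1.2 × 10⁻⁴)·(+0.13) = -1.180 °C.
Cooling required: -0.2 − (-1.180) = 0.980 °C.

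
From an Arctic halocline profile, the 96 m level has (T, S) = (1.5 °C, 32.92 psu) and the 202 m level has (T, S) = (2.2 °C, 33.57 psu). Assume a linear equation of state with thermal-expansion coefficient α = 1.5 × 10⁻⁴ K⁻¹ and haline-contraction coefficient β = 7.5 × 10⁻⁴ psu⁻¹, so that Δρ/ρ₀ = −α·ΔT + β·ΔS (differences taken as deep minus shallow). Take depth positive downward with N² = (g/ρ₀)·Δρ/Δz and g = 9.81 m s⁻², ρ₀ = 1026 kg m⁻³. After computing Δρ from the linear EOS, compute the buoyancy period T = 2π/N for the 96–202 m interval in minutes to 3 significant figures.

17.6 min

ΔT = +0.7 K, ΔS = +0.65 psu (deep − shallow).
Δρ/ρ₀ = −αΔT + βΔS = -1.05 × 10⁻⁴ + 4.875 × 10⁻⁴ = 3.825 × 10⁻⁴, so Δρ ≈ 0.3924 kg m⁻³.
N² = (g/ρ₀)·Δρ/Δz = g·(Δρ/ρ₀)/Δz = 9.81 × 3.825 × 10⁻⁴ / 106 = 3.5399 × 10⁻⁵ s⁻².
N = √(3.5399 × 10⁻⁵) = 5.9497 × 10⁻³ rad s⁻¹ → T = 2π/N = 1.0561 × 10³ s = 17.602 min ≈ 17.6 min.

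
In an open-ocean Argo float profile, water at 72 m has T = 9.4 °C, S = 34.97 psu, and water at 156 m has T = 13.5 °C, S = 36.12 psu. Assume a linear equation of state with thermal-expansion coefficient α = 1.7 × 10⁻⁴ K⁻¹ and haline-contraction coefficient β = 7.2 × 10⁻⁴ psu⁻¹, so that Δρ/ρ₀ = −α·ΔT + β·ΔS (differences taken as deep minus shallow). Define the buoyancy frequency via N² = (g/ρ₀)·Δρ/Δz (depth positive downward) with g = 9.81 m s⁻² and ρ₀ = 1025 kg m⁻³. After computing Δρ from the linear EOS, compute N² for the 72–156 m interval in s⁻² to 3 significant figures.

1.53 × 10⁻⁵ s⁻²

ΔT = +4.1 K, ΔS = +1.15 psu (deep − shallow).
Δρ/ρ₀ = −αΔT + βΔS = -6.97 × 10⁻⁴ + 8.28 × 10⁻⁴ = 1.31 × 10⁻⁴, so Δρ ≈ 0.1343 kg m⁻³.
N² = (g/ρ₀)·Δρ/Δz = g·(Δρ/ρ₀)/Δz = 9.81 × 1.31 × 10⁻⁴ / 84 = 1.5299 × 10⁻⁵ s⁻² ≈ 1.53 × 10⁻⁵ s⁻².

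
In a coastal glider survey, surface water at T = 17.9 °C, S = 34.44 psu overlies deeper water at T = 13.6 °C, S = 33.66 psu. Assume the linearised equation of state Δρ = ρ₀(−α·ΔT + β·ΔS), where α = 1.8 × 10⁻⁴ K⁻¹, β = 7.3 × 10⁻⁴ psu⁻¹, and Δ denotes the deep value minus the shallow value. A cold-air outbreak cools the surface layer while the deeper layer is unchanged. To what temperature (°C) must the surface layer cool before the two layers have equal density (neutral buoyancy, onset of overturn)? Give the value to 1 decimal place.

16.8 °C

Neutral buoyancy requires Δρ = 0, i.e. −α(T_deep − T_surf′) + β(S_deep − S_surf) = 0.
T_surf′ = T_deep − (β/α)·ΔS = 13.6 − (7.3 × 10⁻⁴/1.8 × 10⁻⁴)·(-0.78) = 16.763 °C.
Cooling required: 17.9 − (16.763) = 1.137 °C.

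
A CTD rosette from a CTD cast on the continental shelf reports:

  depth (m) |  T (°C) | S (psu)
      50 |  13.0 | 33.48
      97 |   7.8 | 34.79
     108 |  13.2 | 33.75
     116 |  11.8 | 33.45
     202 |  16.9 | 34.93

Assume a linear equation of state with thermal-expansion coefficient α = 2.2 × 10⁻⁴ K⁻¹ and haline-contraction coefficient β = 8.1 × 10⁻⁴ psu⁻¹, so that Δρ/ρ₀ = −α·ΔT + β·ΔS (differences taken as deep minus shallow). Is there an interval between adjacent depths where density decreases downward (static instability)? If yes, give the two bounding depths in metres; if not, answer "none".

Evaluate Δρ/ρ₀ = −αΔT + βΔS across each adjacent pair:
  50–97 m: −αΔT+βΔS = −(2.2 × 10⁻⁴)(-5.2)+(8.1 × 10⁻⁴)(+1.31) = 2.2 × 10⁻³ → stable
  97–108 m: −αΔT+βΔS = −(2.2 × 10⁻⁴)(+5.4)+(8.1 × 10⁻⁴)(-1.04) = -2.0 × 10⁻³ → UNSTABLE
  108–116 m: −αΔT+βΔS = −(2.2 × 10⁻⁴)(-1.4)+(8.1 × 10⁻⁴)(-0.30) = 6.5 × 10⁻⁵ → stable
  116–202 m: −αΔT+βΔS = −(2.2 × 10⁻⁴)(+5.1)+(8.1 × 10⁻⁴)(+1.48) = 7.7 × 10⁻⁵ → stable
The 97–108 m interval has Δρ < 0: lighter water underlies denser water.

97–108 m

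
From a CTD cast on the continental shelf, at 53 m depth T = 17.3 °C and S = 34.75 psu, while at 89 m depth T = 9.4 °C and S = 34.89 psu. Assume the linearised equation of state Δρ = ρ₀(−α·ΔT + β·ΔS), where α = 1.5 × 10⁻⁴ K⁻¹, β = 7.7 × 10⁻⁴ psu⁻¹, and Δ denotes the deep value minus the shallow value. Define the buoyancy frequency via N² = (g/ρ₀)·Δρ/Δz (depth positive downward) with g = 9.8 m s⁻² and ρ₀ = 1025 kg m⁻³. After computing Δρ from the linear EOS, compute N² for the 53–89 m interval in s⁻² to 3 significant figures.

3.52 × 10⁻⁴ s⁻²

ΔT = -7.9 K, ΔS = +0.14 psu (deep − shallow).
Δρ/ρ₀ = −αΔT + βΔS = 1.185 × 10⁻³ + 1.078 × 10⁻⁴ = 1.2928 × 10⁻³, so Δρ ≈ 1.325 kg m⁻³.
N² = (g/ρ₀)·Δρ/Δz = g·(Δρ/ρ₀)/Δz = 9.8 × 1.2928 × 10⁻³ / 36 = 3.5193 × 10⁻⁴ s⁻² ≈ 3.52 × 10⁻⁴ s⁻².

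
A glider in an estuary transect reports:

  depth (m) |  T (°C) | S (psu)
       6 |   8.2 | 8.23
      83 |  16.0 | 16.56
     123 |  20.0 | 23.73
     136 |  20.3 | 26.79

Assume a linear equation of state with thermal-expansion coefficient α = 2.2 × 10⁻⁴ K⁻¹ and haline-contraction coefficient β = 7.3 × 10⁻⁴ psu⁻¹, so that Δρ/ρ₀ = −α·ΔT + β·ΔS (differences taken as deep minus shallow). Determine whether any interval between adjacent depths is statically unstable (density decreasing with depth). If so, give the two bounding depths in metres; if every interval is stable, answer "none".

Evaluate Δρ/ρ₀ = −αΔT + βΔS across each adjacent pair:
  6–83 m: −αΔT+βΔS = −(2.2 × 10⁻⁴)(+7.8)+(7.3 × 10⁻⁴)(+8.33) = 4.4 × 10⁻³ → stable
  83–123 m: −αΔT+βΔS = −(2.2 × 10⁻⁴)(+4.0)+(7.3 × 10⁻⁴)(+7.17) = 4.4 × 10⁻³ → stable
  123–136 m: −αΔT+βΔS = −(2.2 × 10⁻⁴)(+0.3)+(7.3 × 10⁻⁴)(+3.06) = 2.2 × 10⁻³ → stable
Every interval has Δρ > 0: the column is stably stratified throughout.

none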